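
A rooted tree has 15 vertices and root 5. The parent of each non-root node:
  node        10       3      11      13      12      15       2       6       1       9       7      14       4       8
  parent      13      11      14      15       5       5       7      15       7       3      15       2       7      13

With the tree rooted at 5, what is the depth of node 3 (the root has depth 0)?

6

Climbing from 3 to the root: 3–11–14–2–7–15–5. That's 6 steps.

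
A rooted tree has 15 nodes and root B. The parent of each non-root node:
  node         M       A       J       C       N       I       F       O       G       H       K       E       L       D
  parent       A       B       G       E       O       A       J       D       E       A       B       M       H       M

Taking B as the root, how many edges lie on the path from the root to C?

4

Path from B to C: B–A–M–E–C, which has 4 edges.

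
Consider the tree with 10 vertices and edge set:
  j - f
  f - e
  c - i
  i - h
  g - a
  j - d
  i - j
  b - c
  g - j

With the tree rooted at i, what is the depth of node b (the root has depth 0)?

2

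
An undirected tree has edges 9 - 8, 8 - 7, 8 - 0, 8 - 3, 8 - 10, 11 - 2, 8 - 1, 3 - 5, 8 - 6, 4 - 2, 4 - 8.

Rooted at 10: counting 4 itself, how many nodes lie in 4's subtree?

4's subtree: {4, 2, 11}, size 3.

3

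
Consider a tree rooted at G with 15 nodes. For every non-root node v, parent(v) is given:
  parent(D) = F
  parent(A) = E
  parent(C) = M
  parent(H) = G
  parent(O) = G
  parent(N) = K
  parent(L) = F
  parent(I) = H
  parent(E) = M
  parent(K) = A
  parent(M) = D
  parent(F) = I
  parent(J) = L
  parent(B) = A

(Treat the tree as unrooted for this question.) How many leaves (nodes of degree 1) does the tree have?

5

Exactly 5 nodes have a single neighbour: B, C, J, N, O.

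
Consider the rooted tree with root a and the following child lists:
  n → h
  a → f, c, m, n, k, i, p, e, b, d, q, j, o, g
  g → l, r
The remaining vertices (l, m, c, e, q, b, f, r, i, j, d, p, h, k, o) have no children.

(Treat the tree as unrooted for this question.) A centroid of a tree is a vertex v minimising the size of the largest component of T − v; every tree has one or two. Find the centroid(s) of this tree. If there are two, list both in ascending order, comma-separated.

If a is removed the pieces have sizes 3, 2, 1, 1, 1, 1, 1, 1, 1, 1, 1, 1, 1, 1, all ≤ ⌊18/2⌋ = 9.
No neighbour of a does as well, so a is the unique centroid.

a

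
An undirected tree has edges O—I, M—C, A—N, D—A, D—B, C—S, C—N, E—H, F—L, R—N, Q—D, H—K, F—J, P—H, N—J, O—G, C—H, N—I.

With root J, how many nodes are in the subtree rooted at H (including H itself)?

Descendants of H (including itself): H, K, P, E. That's 4.

4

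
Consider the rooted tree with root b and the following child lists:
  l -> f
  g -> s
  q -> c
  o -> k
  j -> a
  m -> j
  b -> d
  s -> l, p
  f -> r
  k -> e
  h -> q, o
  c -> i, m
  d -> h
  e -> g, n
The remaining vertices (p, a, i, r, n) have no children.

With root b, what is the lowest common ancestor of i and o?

i's ancestor chain is i, c, q, h, d, b and o's is o, h, d, b; they first meet at h.

h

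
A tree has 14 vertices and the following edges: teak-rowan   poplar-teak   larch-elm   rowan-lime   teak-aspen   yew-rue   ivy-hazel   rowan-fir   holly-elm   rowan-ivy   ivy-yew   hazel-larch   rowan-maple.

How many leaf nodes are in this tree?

Degree-1 nodes: aspen, fir, holly, lime, maple, poplar, rue — 7 of them.

7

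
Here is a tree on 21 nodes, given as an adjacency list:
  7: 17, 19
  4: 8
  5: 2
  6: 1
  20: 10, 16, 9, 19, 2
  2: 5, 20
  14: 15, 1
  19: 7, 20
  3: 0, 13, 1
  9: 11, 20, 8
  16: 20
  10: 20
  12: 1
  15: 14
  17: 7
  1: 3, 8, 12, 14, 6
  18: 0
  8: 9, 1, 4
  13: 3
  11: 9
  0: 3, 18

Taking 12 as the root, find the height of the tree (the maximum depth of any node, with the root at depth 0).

7

A deepest node is 17, reached by 12 → 1 → 8 → 9 → 20 → 19 → 7 → 17.
That path has 7 edges, so the height is 7.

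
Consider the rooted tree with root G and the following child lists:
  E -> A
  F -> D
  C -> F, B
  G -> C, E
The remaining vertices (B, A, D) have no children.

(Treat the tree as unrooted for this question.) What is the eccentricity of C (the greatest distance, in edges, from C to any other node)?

3

The node farthest from C is A, via C – G – E – A — 3 edges.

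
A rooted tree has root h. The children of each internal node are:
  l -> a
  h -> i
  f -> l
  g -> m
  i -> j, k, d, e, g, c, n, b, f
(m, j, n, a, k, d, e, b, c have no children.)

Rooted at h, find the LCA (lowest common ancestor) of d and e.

Ancestors of d (toward the root): d, i, h.
Ancestors of e: e, i, h.
The deepest node appearing in both lists is i.

i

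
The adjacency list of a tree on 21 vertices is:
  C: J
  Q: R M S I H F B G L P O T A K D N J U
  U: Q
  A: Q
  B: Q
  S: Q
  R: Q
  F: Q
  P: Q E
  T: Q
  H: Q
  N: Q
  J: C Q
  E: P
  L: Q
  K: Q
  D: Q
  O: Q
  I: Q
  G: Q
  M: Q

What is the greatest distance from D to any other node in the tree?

Distances from D peak at 3, attained at E (C also at distance 3).
D–Q–P–E

3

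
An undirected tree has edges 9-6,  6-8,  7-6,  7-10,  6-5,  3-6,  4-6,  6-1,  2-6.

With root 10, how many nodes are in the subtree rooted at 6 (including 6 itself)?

8

The subtree rooted at 6 contains: 6, 9, 8, 1, 5, 3, 2, 4 — 8 nodes.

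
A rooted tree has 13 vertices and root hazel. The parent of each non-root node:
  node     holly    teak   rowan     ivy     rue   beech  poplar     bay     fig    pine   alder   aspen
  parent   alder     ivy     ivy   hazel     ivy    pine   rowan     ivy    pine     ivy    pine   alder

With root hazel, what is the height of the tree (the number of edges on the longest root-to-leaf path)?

4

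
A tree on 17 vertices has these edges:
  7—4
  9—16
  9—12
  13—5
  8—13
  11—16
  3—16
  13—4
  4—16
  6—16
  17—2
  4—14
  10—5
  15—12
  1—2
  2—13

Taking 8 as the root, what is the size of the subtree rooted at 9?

3

The subtree rooted at 9 contains: 9, 12, 15 — 3 nodes.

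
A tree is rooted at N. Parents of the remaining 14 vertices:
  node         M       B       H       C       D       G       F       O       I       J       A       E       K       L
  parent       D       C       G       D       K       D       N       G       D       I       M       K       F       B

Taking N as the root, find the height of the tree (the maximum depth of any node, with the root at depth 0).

6

The longest root-to-leaf path is N-F-K-D-C-B-L (6 edges).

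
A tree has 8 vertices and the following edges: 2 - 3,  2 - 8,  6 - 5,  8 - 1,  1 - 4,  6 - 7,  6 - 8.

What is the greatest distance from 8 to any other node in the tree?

2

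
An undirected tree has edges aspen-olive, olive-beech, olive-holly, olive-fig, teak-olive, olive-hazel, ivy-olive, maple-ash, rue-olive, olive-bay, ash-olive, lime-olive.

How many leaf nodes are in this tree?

The leaves are aspen, bay, beech, fig, hazel, holly, ivy, lime, maple, rue, teak.
That is 11 leaves.

11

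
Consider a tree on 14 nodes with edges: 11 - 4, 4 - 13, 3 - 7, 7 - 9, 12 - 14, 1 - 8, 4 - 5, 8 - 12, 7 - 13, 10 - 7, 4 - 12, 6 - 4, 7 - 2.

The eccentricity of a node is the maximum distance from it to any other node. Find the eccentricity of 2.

6

The node farthest from 2 is 1, via 2 – 7 – 13 – 4 – 12 – 8 – 1 — 6 edges.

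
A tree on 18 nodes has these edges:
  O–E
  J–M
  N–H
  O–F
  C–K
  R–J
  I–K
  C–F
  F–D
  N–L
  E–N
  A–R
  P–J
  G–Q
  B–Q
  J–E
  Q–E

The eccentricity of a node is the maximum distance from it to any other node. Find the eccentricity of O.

A farthest node from O is I (A also at distance 4).
The path O – F – C – K – I has 4 edges.

4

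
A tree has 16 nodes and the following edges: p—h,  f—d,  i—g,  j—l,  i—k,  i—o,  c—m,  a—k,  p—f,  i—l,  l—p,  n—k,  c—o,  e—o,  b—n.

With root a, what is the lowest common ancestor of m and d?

Path m→root: m c o i k a; path d→root: d f p l i k a.
First common node: i.

i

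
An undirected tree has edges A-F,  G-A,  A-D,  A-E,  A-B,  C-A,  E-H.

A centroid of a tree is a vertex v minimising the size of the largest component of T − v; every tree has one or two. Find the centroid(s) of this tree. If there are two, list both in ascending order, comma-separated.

Delete A: the remaining components have sizes 2, 1, 1, 1, 1, 1. Max 2 ≤ 4, so A is a centroid.
Every other node leaves some component of size > 4, so the centroid is unique.

A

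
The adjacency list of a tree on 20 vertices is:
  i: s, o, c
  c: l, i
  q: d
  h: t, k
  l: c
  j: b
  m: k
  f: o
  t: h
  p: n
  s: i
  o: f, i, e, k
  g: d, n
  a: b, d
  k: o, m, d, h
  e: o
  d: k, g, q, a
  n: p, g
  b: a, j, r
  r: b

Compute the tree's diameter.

BFS from l reaches j last, at distance 8; BFS from j confirms no node is farther.
Path: l - c - i - o - k - d - a - b - j.

8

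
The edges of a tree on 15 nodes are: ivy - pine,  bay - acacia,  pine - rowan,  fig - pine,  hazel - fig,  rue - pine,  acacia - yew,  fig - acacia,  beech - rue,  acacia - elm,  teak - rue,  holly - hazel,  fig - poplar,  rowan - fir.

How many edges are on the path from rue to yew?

rue - pine - fig - acacia - yew: 4 edges.

4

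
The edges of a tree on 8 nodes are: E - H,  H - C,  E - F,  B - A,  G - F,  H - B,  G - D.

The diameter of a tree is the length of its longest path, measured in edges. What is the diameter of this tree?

6

A longest path is A – B – H – E – F – G – D, with 6 edges.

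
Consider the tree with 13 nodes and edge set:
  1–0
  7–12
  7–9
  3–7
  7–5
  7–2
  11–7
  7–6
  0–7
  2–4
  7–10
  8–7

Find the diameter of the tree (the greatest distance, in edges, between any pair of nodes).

4

A longest path is 4-2-7-0-1, with 4 edges.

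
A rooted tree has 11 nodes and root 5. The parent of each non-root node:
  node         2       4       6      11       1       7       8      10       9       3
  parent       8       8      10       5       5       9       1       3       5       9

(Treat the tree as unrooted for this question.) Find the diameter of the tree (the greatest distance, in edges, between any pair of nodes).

BFS from 6 reaches 2 last, at distance 7; BFS from 2 confirms no node is farther.
Path: 6-10-3-9-5-1-8-2.

7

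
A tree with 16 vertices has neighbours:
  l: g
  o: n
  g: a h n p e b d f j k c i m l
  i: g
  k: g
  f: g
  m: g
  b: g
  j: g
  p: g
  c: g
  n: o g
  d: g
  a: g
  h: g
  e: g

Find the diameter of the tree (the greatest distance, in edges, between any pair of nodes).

BFS from o reaches k last, at distance 3; BFS from k confirms no node is farther.
Path: o - n - g - k.

3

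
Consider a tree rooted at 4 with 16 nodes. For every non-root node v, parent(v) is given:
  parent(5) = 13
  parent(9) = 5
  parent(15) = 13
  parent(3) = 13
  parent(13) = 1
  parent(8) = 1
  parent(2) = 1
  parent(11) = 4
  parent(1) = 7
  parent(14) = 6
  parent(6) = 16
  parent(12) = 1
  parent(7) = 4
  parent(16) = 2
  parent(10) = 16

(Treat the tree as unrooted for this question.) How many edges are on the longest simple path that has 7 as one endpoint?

The node farthest from 7 is 14, via 7 – 1 – 2 – 16 – 6 – 14 — 5 edges.

5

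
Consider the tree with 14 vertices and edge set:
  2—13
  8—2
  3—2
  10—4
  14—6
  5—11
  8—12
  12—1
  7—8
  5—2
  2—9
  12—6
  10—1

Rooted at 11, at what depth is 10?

11 → 5 → 2 → 8 → 12 → 1 → 10 — 6 edges.

6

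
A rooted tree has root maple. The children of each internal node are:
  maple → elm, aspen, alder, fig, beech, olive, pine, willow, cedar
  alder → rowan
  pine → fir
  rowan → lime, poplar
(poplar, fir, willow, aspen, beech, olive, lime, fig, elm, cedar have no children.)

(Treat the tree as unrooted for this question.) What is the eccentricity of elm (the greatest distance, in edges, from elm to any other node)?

Distances from elm peak at 4, attained at poplar (lime also at distance 4).
elm–maple–alder–rowan–poplar

4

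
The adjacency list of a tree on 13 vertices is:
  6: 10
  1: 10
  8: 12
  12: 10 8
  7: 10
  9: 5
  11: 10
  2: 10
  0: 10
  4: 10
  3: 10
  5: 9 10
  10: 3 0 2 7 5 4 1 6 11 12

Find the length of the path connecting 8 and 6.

Walking from 8: 8 - 12 - 10 - 6. Length 3.

3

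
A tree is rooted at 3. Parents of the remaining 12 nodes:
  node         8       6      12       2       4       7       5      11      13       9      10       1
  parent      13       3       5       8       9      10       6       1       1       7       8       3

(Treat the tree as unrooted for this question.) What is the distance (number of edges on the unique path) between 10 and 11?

The path is 10–8–13–1–11, which has 4 edges.

4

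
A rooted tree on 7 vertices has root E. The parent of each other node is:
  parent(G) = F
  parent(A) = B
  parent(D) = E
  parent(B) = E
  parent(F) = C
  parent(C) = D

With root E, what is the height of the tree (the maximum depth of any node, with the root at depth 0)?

G sits deepest: E – D – C – F – G — 4 edges from the root.

4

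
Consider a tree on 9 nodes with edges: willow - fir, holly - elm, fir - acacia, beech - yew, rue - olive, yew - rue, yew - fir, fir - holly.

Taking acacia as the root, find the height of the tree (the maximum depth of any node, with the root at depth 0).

A deepest node is olive, reached by acacia → fir → yew → rue → olive.
That path has 4 edges, so the height is 4.

4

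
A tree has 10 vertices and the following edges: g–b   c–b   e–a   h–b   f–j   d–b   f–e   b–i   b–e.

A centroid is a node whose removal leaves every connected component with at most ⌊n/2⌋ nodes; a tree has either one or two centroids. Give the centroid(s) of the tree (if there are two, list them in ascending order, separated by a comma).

b

If b is removed the pieces have sizes 4, 1, 1, 1, 1, 1, all ≤ ⌊10/2⌋ = 5.
No neighbour of b does as well, so b is the unique centroid.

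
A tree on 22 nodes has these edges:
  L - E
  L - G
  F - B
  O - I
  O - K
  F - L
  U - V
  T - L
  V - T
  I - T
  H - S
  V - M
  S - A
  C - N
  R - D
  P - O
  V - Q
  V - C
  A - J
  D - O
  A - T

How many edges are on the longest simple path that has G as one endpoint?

The node farthest from G is R, via G–L–T–I–O–D–R — 6 edges.

6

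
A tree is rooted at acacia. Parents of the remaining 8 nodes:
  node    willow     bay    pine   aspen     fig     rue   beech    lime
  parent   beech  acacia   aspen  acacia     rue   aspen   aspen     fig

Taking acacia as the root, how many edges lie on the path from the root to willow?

3

acacia–aspen–beech–willow — 3 edges.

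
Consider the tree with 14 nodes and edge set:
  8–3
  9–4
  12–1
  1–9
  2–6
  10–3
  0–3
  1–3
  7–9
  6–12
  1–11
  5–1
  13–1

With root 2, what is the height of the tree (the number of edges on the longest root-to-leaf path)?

5

The longest root-to-leaf path is 2-6-12-1-3-0 (5 edges).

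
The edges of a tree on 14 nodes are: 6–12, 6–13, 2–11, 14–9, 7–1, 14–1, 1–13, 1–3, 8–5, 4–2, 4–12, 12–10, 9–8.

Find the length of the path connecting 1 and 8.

3

Walking from 1: 1–14–9–8. Length 3.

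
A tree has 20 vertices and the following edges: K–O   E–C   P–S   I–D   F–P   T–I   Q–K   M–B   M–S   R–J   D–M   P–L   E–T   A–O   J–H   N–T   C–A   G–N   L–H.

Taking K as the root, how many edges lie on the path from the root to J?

Path from K to J: K – O – A – C – E – T – I – D – M – S – P – L – H – J, which has 13 edges.

13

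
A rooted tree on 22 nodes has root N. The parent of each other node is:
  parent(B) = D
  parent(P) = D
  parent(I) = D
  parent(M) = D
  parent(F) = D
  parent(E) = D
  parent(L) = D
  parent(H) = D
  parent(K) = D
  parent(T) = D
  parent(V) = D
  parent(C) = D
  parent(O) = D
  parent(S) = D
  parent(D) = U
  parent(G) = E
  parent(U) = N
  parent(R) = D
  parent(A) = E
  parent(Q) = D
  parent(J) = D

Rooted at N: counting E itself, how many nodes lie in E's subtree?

Descendants of E (including itself): E, G, A. That's 3.

3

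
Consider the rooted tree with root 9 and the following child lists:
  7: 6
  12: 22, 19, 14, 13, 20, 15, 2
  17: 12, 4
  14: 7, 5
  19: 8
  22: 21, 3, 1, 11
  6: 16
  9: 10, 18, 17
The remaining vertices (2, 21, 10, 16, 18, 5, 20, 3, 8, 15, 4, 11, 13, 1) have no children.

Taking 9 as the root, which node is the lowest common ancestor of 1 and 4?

Path 1→root: 1 22 12 17 9; path 4→root: 4 17 9.
First common node: 17.

17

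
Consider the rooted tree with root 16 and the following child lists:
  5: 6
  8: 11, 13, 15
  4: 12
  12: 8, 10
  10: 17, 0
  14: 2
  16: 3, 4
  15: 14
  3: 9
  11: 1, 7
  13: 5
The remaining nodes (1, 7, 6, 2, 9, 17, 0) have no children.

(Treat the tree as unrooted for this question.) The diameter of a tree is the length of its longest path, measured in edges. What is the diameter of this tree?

8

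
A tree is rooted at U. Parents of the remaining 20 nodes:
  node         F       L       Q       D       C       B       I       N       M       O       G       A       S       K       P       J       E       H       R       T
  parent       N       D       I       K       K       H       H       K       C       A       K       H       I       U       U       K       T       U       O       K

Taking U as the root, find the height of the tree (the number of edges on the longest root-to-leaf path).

A deepest node is R, reached by U–H–A–O–R.
That path has 4 edges, so the height is 4.

4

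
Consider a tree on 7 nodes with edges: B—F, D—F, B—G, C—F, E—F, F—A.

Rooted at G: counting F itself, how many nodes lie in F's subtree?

The subtree rooted at F contains: F, D, C, E, A — 5 nodes.

5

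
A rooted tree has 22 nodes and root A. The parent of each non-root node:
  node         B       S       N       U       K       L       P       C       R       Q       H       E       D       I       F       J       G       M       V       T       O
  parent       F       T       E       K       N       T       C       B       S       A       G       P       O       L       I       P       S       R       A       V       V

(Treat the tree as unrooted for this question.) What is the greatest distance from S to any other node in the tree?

11

Distances from S peak at 11, attained at U.
S–T–L–I–F–B–C–P–E–N–K–U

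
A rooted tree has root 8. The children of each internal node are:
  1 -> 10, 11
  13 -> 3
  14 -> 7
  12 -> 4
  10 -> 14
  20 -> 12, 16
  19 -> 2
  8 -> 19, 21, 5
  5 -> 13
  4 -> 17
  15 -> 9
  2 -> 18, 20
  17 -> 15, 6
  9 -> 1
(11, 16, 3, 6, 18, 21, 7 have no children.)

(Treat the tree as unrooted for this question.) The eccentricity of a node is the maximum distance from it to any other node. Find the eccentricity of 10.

13

Distances from 10 peak at 13, attained at 3.
10–1–9–15–17–4–12–20–2–19–8–5–13–3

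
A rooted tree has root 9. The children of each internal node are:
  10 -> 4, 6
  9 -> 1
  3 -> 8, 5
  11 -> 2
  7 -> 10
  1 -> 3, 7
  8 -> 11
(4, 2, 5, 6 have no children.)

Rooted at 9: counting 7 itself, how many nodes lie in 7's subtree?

The subtree rooted at 7 contains: 7, 10, 4, 6 — 4 nodes.

4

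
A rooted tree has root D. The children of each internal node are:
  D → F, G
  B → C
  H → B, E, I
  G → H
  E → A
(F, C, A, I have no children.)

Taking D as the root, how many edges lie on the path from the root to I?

3

Path from D to I: D – G – H – I, which has 3 edges.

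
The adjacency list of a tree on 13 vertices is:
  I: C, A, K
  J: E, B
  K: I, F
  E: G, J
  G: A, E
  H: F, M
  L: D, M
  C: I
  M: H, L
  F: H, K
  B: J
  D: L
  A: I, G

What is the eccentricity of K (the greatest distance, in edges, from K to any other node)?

6

Distances from K peak at 6, attained at B.
K-I-A-G-E-J-B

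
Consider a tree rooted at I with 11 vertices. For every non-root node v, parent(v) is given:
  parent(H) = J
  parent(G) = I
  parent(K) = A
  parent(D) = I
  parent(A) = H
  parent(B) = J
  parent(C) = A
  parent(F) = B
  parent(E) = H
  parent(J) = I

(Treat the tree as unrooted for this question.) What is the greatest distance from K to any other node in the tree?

5

The node farthest from K is G (F, D also at distance 5), via K – A – H – J – I – G — 5 edges.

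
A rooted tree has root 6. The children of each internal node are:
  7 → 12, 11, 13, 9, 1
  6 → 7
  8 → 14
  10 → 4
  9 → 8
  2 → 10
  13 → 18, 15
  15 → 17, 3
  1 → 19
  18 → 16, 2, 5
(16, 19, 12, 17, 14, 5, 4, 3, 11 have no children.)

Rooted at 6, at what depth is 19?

3

Climbing from 19 to the root: 19 – 1 – 7 – 6. That's 3 steps.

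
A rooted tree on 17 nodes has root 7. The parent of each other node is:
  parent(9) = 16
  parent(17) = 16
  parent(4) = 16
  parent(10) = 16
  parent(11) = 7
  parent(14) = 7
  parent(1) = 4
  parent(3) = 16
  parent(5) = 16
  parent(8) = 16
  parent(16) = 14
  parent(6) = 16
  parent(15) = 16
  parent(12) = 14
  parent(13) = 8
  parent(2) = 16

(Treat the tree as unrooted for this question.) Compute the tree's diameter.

BFS from 11 reaches 13 last, at distance 5; BFS from 13 confirms no node is farther.
Path: 11 - 7 - 14 - 16 - 8 - 13.

5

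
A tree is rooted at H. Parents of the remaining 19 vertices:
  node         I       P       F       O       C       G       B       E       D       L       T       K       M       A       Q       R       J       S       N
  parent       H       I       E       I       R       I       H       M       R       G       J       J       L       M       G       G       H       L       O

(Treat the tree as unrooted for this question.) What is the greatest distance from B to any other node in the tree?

7

Distances from B peak at 7, attained at F.
B–H–I–G–L–M–E–F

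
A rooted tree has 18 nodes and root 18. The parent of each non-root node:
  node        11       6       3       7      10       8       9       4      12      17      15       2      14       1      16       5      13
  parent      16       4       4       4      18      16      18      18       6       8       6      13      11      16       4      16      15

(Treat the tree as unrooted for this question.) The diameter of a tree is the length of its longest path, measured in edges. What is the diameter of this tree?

Starting from 2, a farthest node is 14 at distance 7.
One longest path: 2 - 13 - 15 - 6 - 4 - 16 - 11 - 14.
So the diameter is 7.

7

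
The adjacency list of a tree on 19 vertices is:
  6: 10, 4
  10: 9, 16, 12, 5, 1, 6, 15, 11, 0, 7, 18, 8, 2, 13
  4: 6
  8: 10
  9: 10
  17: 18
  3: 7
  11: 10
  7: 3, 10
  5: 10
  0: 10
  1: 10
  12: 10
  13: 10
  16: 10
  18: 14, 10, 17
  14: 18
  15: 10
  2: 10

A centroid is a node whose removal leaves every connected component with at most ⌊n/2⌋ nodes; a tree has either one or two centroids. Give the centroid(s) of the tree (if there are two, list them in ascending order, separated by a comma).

10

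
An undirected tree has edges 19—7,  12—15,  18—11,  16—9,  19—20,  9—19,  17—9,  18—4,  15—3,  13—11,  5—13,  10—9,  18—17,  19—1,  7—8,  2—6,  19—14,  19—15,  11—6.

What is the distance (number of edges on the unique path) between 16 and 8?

4

Walking from 16: 16 - 9 - 19 - 7 - 8. Length 4.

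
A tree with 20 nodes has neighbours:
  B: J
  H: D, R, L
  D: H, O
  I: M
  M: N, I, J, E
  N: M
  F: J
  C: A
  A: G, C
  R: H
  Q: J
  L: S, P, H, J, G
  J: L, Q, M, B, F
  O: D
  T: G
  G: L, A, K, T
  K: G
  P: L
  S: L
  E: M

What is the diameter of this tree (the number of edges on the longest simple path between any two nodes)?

6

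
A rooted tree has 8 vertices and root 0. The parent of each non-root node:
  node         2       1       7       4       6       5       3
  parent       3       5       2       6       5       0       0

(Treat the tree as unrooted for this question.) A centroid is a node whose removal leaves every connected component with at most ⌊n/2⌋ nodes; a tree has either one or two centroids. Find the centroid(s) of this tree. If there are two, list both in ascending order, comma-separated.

0, 5

Removing 5 splits the tree into components of sizes 4, 2, 1; the largest is 4 ≤ ⌊8/2⌋ = 4.
Its neighbour 0 also leaves a largest component of size 4, so both are centroids.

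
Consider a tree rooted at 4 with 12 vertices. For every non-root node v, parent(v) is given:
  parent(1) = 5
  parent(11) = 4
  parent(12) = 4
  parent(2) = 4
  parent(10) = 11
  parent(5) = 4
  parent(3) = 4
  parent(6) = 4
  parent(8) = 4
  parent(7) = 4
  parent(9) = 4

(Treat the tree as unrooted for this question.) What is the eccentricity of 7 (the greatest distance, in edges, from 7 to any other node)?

3

The node farthest from 7 is 10 (1 also at distance 3), via 7-4-11-10 — 3 edges.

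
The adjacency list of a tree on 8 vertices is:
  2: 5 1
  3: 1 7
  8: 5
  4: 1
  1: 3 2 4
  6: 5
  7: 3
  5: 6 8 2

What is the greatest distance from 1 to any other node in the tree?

3

The node farthest from 1 is 8 (6 also at distance 3), via 1-2-5-8 — 3 edges.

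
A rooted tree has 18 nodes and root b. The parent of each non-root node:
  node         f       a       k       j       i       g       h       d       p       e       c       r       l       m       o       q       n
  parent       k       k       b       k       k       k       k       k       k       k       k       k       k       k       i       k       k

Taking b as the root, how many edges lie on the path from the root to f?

b → k → f — 2 edges.

2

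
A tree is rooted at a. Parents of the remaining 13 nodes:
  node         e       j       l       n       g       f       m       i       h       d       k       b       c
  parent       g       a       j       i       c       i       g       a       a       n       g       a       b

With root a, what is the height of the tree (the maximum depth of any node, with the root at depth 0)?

The longest root-to-leaf path is a – b – c – g – e (4 edges).

4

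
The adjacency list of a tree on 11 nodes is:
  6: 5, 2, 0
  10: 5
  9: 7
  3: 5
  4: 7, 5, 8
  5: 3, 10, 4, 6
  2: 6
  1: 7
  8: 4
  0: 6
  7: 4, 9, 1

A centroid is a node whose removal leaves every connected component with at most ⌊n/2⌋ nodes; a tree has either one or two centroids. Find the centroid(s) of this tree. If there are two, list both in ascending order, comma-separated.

5

Removing 5 splits the tree into components of sizes 5, 3, 1, 1; the largest is 5 ≤ ⌊11/2⌋ = 5.
Every other node leaves some component of size > 5, so the centroid is unique.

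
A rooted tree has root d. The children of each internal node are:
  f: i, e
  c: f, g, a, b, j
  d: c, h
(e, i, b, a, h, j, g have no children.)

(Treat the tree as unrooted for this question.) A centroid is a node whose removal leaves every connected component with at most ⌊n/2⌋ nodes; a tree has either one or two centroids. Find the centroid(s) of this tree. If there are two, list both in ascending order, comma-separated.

c

If c is removed the pieces have sizes 3, 2, 1, 1, 1, 1, all ≤ ⌊10/2⌋ = 5.
No neighbour of c does as well, so c is the unique centroid.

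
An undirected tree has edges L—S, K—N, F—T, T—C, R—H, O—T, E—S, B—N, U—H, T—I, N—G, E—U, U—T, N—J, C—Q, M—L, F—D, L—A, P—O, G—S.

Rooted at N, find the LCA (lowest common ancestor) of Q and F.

Ancestors of Q (toward the root): Q, C, T, U, E, S, G, N.
Ancestors of F: F, T, U, E, S, G, N.
The deepest node appearing in both lists is T.

T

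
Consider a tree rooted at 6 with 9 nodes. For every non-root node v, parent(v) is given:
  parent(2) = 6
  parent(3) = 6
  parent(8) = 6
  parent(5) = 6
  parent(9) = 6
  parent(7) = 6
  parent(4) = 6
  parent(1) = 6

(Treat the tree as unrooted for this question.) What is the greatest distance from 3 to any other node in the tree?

2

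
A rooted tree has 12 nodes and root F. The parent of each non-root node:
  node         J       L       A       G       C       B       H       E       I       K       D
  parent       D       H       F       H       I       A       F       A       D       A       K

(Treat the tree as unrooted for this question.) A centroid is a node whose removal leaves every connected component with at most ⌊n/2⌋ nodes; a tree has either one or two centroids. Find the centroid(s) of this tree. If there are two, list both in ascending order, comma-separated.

A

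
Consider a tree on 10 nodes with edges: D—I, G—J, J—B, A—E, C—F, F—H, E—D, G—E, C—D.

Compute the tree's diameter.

Starting from H, a farthest node is B at distance 7.
One longest path: H–F–C–D–E–G–J–B.
So the diameter is 7.

7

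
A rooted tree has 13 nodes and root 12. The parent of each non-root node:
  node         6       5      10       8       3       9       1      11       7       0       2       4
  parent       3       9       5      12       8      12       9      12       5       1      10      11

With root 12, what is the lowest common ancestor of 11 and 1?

Ancestors of 11 (toward the root): 11, 12.
Ancestors of 1: 1, 9, 12.
The deepest node appearing in both lists is 12.

12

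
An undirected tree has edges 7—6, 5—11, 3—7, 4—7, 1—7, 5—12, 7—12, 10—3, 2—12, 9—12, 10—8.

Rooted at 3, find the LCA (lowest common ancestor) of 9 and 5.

12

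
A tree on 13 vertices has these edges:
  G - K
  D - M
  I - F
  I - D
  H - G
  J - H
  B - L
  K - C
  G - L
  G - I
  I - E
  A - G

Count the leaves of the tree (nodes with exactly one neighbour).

7

The leaves are A, B, C, E, F, J, M.
That is 7 leaves.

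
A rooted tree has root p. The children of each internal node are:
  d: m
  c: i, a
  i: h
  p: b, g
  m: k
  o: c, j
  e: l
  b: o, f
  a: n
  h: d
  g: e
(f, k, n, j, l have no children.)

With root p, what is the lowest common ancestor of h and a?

h's ancestor chain is h, i, c, o, b, p and a's is a, c, o, b, p; they first meet at c.

c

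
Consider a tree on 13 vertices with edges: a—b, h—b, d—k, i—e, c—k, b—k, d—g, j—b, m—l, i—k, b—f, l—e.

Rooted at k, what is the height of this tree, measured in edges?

A deepest node is m, reached by k → i → e → l → m.
That path has 4 edges, so the height is 4.

4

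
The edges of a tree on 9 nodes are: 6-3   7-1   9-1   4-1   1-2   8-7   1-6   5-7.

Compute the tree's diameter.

4

BFS from 3 reaches 8 last, at distance 4; BFS from 8 confirms no node is farther.
Path: 3-6-1-7-8.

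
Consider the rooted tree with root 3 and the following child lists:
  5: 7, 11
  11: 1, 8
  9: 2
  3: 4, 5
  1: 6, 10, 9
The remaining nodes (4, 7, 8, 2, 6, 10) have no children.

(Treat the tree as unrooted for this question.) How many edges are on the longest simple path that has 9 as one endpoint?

The node farthest from 9 is 4, via 9–1–11–5–3–4 — 5 edges.

5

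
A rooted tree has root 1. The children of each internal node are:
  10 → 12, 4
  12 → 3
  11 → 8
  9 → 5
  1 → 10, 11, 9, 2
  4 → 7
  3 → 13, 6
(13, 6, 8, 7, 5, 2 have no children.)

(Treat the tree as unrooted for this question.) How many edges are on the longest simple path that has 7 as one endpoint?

The node farthest from 7 is 6 (8, 5, 13 also at distance 5), via 7–4–10–12–3–6 — 5 edges.

5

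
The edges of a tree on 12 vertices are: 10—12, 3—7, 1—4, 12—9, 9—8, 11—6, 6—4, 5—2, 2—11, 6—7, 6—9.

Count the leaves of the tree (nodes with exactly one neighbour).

5

Exactly 5 nodes have a single neighbour: 1, 3, 5, 8, 10.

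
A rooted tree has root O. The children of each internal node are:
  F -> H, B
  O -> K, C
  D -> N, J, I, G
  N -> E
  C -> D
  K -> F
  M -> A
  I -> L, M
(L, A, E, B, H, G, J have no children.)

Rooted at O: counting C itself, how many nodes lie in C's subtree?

C's subtree: {C, D, I, N, J, G, M, L, E, A}, size 10.

10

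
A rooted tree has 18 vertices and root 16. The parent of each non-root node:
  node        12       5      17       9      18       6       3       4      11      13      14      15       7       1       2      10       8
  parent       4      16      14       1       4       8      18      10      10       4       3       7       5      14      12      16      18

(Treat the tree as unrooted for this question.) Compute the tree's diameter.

10

Starting from 9, a farthest node is 15 at distance 10.
One longest path: 9-1-14-3-18-4-10-16-5-7-15.
So the diameter is 10.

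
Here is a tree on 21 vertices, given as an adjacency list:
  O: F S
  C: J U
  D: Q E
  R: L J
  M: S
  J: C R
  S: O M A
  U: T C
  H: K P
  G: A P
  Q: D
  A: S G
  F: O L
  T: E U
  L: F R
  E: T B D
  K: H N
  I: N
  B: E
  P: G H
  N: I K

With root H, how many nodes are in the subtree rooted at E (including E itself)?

Descendants of E (including itself): E, D, B, Q. That's 4.

4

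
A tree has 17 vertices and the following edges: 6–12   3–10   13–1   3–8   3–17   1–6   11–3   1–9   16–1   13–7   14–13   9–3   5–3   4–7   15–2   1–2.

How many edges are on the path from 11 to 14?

11–3–9–1–13–14: 5 edges.

5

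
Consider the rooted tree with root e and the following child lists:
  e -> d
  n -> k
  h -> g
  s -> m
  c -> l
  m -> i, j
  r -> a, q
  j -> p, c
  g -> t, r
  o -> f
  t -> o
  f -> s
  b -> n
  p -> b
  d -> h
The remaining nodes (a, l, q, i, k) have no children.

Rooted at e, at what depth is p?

10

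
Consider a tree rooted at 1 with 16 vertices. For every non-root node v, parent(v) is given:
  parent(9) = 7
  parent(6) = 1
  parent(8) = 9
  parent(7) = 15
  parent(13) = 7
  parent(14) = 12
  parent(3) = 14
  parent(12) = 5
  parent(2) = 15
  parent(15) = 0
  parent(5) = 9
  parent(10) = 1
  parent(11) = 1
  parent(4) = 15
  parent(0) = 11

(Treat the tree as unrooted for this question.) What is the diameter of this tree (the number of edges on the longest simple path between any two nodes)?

BFS from 10 reaches 3 last, at distance 10; BFS from 3 confirms no node is farther.
Path: 10–1–11–0–15–7–9–5–12–14–3.

10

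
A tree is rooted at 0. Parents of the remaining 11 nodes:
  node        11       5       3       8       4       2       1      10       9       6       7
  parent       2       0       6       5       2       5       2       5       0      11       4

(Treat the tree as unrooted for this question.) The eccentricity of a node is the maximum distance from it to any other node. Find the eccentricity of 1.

4

A farthest node from 1 is 9 (3 also at distance 4).
The path 1–2–5–0–9 has 4 edges.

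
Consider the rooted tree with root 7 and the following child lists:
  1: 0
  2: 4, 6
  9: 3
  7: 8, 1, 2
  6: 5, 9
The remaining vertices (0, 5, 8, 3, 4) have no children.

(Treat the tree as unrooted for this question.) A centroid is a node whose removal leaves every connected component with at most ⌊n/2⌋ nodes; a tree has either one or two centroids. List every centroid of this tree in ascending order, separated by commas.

2

Delete 2: the remaining components have sizes 4, 4, 1. Max 4 ≤ 5, so 2 is a centroid.
No neighbour of 2 does as well, so 2 is the unique centroid.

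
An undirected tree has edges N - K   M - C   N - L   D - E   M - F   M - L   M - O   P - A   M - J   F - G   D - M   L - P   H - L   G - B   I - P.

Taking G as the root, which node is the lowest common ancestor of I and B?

G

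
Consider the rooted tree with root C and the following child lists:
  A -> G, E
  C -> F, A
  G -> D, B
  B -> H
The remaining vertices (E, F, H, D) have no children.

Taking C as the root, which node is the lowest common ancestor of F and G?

C

Ancestors of F (toward the root): F, C.
Ancestors of G: G, A, C.
The deepest node appearing in both lists is C.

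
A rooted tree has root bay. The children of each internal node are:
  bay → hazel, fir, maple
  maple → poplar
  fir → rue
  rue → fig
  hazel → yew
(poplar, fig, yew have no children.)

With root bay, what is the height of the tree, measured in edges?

3

A deepest node is fig, reached by bay – fir – rue – fig.
That path has 3 edges, so the height is 3.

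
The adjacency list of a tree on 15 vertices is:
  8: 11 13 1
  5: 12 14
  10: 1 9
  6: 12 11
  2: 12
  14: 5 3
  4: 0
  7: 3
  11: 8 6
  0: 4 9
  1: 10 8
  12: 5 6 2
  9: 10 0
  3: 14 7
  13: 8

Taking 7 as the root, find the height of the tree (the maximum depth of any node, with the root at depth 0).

12

4 sits deepest: 7 – 3 – 14 – 5 – 12 – 6 – 11 – 8 – 1 – 10 – 9 – 0 – 4 — 12 edges from the root.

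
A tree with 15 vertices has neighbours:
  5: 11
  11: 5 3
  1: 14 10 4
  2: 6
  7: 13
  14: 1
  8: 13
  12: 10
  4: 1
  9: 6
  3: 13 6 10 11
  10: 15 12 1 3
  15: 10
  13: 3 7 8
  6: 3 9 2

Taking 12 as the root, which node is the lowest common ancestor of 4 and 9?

10

4's ancestor chain is 4, 1, 10, 12 and 9's is 9, 6, 3, 10, 12; they first meet at 10.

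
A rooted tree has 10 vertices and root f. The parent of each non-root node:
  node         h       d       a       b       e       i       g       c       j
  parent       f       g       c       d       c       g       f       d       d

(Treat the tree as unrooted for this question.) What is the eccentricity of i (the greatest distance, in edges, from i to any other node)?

4

Distances from i peak at 4, attained at e (a also at distance 4).
i – g – d – c – e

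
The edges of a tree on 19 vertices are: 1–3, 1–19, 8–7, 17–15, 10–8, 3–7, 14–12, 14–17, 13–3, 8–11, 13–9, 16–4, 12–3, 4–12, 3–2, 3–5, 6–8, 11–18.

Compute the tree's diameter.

8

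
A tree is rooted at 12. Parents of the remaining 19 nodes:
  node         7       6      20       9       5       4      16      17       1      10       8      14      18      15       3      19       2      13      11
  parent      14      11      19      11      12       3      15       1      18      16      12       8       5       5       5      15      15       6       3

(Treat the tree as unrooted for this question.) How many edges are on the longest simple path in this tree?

8

Starting from 13, a farthest node is 7 at distance 8.
One longest path: 13 - 6 - 11 - 3 - 5 - 12 - 8 - 14 - 7.
So the diameter is 8.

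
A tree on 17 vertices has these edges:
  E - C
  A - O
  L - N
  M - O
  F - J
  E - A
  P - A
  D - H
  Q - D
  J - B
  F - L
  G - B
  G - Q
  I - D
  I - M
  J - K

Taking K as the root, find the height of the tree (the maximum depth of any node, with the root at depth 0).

A deepest node is C, reached by K–J–B–G–Q–D–I–M–O–A–E–C.
That path has 11 edges, so the height is 11.

11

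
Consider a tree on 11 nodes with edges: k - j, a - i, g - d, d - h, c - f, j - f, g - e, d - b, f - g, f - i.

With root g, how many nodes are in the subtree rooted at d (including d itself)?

3

The subtree rooted at d contains: d, b, h — 3 nodes.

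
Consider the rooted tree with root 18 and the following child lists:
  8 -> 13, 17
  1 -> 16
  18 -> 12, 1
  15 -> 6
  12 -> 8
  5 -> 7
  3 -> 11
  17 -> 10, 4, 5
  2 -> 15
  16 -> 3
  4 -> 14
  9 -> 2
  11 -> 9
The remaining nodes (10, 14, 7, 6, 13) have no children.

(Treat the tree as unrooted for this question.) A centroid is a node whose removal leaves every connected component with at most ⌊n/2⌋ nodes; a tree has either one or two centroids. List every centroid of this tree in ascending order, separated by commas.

Delete 12: the remaining components have sizes 9, 8. Max 9 ≤ 9, so 12 is a centroid.
Its neighbour 18 also leaves a largest component of size 9, so both are centroids.

12, 18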